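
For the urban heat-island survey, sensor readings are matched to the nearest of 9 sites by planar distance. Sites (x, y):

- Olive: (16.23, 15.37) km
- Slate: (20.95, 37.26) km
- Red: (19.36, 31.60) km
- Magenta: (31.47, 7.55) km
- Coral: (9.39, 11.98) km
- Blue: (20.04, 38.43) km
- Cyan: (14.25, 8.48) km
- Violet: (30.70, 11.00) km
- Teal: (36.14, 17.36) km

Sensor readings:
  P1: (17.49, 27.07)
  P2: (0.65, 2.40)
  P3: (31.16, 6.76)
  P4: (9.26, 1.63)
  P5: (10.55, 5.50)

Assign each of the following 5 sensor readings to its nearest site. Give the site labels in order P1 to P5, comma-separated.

Red, Coral, Magenta, Cyan, Cyan

P1 → Red (d²=24.02)
P2 → Coral (d²=168.16)
P3 → Magenta (d²=0.72)
P4 → Cyan (d²=71.82)
P5 → Cyan (d²=22.57)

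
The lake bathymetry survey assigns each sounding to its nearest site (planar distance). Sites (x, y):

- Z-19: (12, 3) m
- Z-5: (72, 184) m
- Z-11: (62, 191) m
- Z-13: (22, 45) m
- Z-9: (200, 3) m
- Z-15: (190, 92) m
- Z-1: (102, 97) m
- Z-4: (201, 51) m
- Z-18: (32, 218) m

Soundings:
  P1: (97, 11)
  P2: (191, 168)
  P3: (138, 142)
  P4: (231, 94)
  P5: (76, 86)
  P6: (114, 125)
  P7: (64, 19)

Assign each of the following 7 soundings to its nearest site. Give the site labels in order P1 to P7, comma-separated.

Z-13, Z-15, Z-1, Z-15, Z-1, Z-1, Z-13

P1 → Z-13 (d²=6781.00)
P2 → Z-15 (d²=5777.00)
P3 → Z-1 (d²=3321.00)
P4 → Z-15 (d²=1685.00)
P5 → Z-1 (d²=797.00)
P6 → Z-1 (d²=928.00)
P7 → Z-13 (d²=2440.00)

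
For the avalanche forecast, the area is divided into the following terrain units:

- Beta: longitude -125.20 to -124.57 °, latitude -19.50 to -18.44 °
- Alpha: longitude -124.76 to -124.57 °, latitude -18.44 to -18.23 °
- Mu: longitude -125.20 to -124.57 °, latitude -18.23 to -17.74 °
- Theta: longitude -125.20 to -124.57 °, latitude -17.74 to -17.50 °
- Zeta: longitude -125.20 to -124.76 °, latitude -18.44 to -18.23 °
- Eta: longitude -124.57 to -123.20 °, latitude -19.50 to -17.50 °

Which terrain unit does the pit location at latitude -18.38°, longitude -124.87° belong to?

The point has longitude = -124.87 and latitude = -18.38.
Only Zeta satisfies -125.20 ≤ longitude ≤ -124.76 and -18.44 ≤ latitude ≤ -18.23.

Zeta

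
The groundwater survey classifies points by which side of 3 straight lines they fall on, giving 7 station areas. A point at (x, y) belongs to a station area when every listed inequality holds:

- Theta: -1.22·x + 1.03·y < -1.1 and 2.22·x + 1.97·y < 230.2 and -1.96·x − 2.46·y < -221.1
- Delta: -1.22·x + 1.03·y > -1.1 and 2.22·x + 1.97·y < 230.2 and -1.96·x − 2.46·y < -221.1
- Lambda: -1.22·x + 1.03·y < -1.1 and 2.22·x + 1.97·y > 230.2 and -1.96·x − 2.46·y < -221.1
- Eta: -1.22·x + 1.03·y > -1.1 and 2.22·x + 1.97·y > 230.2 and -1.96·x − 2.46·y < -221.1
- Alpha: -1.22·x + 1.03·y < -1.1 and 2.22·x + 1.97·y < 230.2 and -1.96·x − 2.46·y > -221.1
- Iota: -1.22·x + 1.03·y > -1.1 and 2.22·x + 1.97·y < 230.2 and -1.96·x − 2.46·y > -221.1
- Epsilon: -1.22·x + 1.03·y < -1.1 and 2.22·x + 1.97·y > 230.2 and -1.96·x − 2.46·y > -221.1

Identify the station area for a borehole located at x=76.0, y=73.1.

-1.22·76.0 + 1.03·73.1 = -17.427, which is < -1.1
2.22·76.0 + 1.97·73.1 = 312.727, which is > 230.2
-1.96·76.0 − 2.46·73.1 = -328.786, which is < -221.1
This sign pattern matches Lambda.

Lambda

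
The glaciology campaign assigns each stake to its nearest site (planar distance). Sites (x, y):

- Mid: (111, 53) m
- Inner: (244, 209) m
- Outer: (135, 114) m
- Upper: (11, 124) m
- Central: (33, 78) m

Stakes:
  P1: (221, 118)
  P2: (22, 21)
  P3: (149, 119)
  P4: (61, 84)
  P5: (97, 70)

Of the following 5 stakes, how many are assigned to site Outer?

2

P1 → Outer
P2 → Central
P3 → Outer
P4 → Central
P5 → Mid
2 of the 5 go to Outer.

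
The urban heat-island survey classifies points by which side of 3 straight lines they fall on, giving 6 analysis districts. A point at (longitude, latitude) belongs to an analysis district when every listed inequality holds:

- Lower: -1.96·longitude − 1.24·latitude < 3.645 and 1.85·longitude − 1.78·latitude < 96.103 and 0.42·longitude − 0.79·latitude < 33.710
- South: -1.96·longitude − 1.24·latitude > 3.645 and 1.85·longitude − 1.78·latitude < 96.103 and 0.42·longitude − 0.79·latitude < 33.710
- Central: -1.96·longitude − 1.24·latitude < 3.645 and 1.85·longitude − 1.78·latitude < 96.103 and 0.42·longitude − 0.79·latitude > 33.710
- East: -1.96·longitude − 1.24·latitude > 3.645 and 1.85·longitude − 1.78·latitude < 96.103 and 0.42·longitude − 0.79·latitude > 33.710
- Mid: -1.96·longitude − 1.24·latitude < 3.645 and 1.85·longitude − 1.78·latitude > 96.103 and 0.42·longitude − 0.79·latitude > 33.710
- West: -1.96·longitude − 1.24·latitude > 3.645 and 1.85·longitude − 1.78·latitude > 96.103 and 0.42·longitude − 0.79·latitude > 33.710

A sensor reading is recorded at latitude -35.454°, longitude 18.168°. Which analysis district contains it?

West

-1.96·18.168 − 1.24·-35.454 = 8.354, which is > 3.645
1.85·18.168 − 1.78·-35.454 = 96.719, which is > 96.103
0.42·18.168 − 0.79·-35.454 = 35.639, which is > 33.710
This sign pattern matches West.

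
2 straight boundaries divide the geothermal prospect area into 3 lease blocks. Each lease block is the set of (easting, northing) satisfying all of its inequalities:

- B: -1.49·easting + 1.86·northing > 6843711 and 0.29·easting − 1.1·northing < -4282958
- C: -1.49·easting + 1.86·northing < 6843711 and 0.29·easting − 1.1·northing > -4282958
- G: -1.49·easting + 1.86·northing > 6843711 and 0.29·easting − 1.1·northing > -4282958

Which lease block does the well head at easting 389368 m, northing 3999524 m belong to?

B

-1.49·389368 + 1.86·3999524 = 6858956.320, which is > 6843711
0.29·389368 − 1.1·3999524 = -4286559.680, which is < -4282958
This sign pattern matches B.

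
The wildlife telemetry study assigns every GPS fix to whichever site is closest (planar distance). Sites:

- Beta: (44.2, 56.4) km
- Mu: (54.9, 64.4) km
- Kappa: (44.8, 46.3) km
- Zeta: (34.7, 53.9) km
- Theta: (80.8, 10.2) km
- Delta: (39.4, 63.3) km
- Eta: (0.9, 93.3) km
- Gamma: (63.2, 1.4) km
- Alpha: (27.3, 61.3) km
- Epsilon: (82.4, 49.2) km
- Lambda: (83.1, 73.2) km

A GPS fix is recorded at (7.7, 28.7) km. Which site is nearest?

Zeta

Squared distances to each site:
Beta: 2099.540; Mu: 3502.330; Kappa: 1686.170; Zeta: 1364.040; Theta: 5685.860; Delta: 2202.050; Eta: 4219.400; Gamma: 3825.540; Alpha: 1446.920; Epsilon: 6000.340; Lambda: 7665.410.
Minimum at Zeta.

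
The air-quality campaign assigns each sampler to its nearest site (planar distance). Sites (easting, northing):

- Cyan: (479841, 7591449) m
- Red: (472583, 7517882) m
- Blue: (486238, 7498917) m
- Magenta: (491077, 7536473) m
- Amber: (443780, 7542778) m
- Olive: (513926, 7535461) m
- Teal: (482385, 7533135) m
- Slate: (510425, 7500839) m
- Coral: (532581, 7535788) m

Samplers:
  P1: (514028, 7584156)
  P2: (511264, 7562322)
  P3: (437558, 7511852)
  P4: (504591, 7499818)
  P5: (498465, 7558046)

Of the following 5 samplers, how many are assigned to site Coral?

P1 → Cyan
P2 → Olive
P3 → Amber
P4 → Slate
P5 → Magenta
0 of the 5 go to Coral.

0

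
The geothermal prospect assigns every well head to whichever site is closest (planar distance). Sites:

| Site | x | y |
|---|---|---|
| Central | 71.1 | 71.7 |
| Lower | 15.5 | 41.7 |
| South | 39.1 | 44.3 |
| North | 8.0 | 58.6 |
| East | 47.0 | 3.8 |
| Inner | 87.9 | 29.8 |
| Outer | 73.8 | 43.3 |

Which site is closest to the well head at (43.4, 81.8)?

Central

Squared distances to each site:
Central: 869.300; Lower: 2386.420; South: 1424.740; North: 1791.400; East: 6096.960; Inner: 4684.250; Outer: 2406.410.
Minimum at Central.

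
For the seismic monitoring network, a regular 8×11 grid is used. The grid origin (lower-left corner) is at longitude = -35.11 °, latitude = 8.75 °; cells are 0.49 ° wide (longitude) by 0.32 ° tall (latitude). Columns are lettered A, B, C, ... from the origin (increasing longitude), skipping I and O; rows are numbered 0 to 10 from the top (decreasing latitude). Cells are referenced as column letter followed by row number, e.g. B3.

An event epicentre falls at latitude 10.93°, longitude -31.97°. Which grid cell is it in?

Column index: ⌊(-31.97 − -35.11) / 0.49⌋ = ⌊6.408⌋ = 6 → column G
Row offset from origin: ⌊(10.93 − 8.75) / 0.32⌋ = ⌊6.812⌋ = 6 → row 4 (counted from top)

G4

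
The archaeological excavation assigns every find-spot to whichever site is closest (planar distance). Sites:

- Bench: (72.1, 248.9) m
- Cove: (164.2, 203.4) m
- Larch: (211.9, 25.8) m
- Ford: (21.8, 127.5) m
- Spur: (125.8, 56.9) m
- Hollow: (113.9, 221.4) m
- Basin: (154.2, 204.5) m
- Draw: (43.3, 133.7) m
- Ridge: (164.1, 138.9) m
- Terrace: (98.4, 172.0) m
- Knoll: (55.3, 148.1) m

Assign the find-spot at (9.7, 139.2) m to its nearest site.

Squared distances to each site:
Bench: 15927.850; Cove: 27991.890; Larch: 53744.400; Ford: 283.300; Spur: 20252.500; Hollow: 17614.480; Basin: 25144.340; Draw: 1159.210; Ridge: 23839.450; Terrace: 8943.530; Knoll: 2158.570.
Minimum at Ford.

Ford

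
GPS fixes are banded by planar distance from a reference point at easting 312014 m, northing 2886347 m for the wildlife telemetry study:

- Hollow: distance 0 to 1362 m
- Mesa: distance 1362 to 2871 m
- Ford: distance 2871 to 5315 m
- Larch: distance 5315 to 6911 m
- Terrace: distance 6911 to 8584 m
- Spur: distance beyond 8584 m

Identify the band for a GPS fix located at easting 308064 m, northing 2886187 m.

Distance = √((308064−312014)² + (2886187−2886347)²) = √(15602500.000 + 25600.000) = 3953.239 m.
2871 ≤ 3953.239 < 5315 → Ford.

Ford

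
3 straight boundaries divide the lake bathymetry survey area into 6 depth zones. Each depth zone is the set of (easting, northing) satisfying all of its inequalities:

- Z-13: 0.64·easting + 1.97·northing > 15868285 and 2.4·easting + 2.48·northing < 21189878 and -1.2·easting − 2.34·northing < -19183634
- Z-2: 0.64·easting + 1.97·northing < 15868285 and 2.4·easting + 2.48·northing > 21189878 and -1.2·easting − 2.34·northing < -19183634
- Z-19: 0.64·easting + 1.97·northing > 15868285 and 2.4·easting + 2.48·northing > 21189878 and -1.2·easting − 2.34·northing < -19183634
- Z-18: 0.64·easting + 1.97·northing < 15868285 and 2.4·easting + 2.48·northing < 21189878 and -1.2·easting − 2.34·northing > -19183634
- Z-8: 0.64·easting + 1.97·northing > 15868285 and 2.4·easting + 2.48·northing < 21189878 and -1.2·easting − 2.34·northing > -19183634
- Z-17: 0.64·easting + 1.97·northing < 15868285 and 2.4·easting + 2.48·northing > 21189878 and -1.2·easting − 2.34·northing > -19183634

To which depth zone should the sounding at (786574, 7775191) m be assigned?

Z-18

0.64·786574 + 1.97·7775191 = 15820533.630, which is < 15868285
2.4·786574 + 2.48·7775191 = 21170251.280, which is < 21189878
-1.2·786574 − 2.34·7775191 = -19137835.740, which is > -19183634
This sign pattern matches Z-18.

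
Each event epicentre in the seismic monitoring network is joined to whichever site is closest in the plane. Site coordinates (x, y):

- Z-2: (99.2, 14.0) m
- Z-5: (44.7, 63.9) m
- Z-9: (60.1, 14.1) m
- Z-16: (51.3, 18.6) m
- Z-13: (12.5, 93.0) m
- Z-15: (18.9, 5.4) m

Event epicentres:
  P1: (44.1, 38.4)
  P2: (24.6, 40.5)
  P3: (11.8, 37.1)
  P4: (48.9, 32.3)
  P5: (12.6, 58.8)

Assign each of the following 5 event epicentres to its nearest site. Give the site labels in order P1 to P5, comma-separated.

P1 → Z-16 (d²=443.88)
P2 → Z-5 (d²=951.57)
P3 → Z-15 (d²=1055.30)
P4 → Z-16 (d²=193.45)
P5 → Z-5 (d²=1056.42)

Z-16, Z-5, Z-15, Z-16, Z-5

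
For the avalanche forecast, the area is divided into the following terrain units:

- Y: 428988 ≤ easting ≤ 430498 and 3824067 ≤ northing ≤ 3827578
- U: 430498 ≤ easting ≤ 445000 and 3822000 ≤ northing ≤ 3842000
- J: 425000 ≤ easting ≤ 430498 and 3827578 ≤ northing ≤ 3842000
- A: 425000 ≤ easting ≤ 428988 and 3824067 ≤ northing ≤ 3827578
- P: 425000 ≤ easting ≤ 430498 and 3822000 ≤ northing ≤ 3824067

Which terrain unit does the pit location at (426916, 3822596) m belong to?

P

The point has easting = 426916 and northing = 3822596.
Only P satisfies 425000 ≤ easting ≤ 430498 and 3822000 ≤ northing ≤ 3824067.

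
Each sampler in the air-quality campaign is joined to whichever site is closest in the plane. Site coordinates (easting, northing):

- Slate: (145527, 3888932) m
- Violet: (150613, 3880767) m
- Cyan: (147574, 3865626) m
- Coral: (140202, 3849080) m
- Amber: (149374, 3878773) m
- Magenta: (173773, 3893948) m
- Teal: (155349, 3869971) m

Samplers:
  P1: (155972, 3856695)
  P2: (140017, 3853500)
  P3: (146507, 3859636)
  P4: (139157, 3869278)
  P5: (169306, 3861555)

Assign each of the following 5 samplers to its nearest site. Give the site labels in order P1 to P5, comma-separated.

Cyan, Coral, Cyan, Cyan, Teal

P1 → Cyan (d²=150289165.00)
P2 → Coral (d²=19570625.00)
P3 → Cyan (d²=37018589.00)
P4 → Cyan (d²=84182993.00)
P5 → Teal (d²=265626905.00)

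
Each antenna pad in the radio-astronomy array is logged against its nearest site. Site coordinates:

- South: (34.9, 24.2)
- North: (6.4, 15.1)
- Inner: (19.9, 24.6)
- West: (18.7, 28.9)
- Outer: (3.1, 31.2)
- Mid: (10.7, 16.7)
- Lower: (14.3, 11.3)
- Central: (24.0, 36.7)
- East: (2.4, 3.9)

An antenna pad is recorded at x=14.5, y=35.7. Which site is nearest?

Squared distances to each site:
South: 548.410; North: 489.970; Inner: 152.370; West: 63.880; Outer: 150.210; Mid: 375.440; Lower: 595.400; Central: 91.250; East: 1157.650.
Minimum at West.

West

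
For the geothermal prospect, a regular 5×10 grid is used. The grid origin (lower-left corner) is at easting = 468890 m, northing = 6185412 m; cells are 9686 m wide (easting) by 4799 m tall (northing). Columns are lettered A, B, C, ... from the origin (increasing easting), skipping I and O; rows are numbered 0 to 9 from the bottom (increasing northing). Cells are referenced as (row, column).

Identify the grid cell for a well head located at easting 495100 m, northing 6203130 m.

Column index: ⌊(495100 − 468890) / 9686⌋ = ⌊2.706⌋ = 2 → column C
Row offset from origin: ⌊(6203130 − 6185412) / 4799⌋ = ⌊3.692⌋ = 3 → row 3

(3, C)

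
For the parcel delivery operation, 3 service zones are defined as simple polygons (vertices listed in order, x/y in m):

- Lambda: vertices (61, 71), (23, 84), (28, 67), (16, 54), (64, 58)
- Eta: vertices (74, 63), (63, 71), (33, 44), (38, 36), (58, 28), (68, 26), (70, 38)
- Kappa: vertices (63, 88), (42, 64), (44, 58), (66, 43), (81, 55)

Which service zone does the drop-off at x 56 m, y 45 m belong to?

Eta

Cast a ray rightward from (56, 45). For each polygon, the edges (by vertex number in listed order) whose endpoints lie on opposite sides of y = 45, where each meets that height, and whether that is right or left of the point:
Lambda: no edge straddles that height → 0 crossings.
Eta: 2–3 at x≈34.1 (left), 7–1 at x≈71.1 (right) → 1 crossing.
Kappa: 3–4 at x≈63.1 (right), 4–5 at x≈68.5 (right) → 2 crossings.
Only Eta has an odd count, so the point is inside Eta.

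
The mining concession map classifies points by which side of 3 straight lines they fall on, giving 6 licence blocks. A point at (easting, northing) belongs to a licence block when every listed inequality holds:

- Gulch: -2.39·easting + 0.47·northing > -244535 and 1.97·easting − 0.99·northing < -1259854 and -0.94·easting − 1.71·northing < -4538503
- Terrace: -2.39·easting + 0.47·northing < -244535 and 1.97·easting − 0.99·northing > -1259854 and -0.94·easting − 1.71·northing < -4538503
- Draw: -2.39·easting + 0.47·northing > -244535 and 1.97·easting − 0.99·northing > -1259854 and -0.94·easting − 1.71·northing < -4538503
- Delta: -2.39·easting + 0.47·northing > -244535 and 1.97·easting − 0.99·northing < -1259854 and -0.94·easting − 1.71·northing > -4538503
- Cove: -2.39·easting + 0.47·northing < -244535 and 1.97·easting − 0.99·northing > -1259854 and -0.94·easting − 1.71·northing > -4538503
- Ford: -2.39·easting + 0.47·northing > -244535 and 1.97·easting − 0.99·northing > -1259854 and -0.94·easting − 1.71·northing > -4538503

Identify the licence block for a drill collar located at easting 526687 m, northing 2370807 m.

Gulch

-2.39·526687 + 0.47·2370807 = -144502.640, which is > -244535
1.97·526687 − 0.99·2370807 = -1309525.540, which is < -1259854
-0.94·526687 − 1.71·2370807 = -4549165.750, which is < -4538503
This sign pattern matches Gulch.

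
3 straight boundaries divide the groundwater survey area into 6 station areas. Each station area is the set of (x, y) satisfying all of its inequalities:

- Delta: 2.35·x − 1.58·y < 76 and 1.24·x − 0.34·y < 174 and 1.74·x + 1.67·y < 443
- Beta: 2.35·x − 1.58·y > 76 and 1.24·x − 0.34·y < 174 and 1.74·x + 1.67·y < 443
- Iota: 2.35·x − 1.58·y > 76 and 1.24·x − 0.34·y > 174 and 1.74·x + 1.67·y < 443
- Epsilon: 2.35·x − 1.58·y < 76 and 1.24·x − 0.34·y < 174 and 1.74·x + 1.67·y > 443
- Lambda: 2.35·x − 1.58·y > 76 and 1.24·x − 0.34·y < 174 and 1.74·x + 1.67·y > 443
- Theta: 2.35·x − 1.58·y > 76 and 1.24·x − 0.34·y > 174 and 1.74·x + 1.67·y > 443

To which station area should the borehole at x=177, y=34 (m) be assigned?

Iota

2.35·177 − 1.58·34 = 362.230, which is > 76
1.24·177 − 0.34·34 = 207.920, which is > 174
1.74·177 + 1.67·34 = 364.760, which is < 443
This sign pattern matches Iota.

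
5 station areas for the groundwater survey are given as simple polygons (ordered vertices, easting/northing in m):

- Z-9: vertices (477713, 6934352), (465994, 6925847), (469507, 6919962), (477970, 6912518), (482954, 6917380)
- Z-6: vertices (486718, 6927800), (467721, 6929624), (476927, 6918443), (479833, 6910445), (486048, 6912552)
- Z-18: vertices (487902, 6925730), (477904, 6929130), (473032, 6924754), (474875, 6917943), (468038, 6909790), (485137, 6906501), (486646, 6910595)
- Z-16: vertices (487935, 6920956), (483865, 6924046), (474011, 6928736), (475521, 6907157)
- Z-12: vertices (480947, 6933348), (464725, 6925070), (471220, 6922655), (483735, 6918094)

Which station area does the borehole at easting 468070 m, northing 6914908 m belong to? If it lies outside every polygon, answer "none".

none

Cast a ray rightward from (468070, 6914908). For each polygon, the edges (by vertex number in listed order) whose endpoints lie on opposite sides of northing = 6914908, where each meets that height, and whether that is right or left of the point:
Z-9: 3–4 at easting≈475252.8 (right), 4–5 at easting≈480420.0 (right) → 2 crossings.
Z-6: 3–4 at easting≈478211.4 (right), 5–1 at easting≈486151.5 (right) → 2 crossings.
Z-18: 4–5 at easting≈472329.9 (right), 7–1 at easting≈487003.9 (right) → 2 crossings.
Z-16: 3–4 at easting≈474978.6 (right), 4–1 at easting≈482494.0 (right) → 2 crossings.
Z-12: no edge straddles that height → 0 crossings.
All counts are even, so the point lies outside every listed polygon.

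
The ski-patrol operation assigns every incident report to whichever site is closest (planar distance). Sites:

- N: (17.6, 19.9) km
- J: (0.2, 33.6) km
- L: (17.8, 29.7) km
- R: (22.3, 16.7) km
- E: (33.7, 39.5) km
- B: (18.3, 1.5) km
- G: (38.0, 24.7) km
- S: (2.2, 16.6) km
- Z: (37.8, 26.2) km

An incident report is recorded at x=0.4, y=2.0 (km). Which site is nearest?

S

Squared distances to each site:
N: 616.250; J: 998.600; L: 1070.050; R: 695.700; E: 2515.140; B: 320.660; G: 1929.050; S: 216.400; Z: 1984.400.
Minimum at S.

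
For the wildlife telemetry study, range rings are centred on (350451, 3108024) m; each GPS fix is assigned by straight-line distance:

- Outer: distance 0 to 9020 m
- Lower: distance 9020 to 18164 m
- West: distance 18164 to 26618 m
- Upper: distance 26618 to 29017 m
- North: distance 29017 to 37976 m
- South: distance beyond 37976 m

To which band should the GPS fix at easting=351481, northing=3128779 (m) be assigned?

West

Distance = √((351481−350451)² + (3128779−3108024)²) = √(1060900.000 + 430770025.000) = 20780.542 m.
18164 ≤ 20780.542 < 26618 → West.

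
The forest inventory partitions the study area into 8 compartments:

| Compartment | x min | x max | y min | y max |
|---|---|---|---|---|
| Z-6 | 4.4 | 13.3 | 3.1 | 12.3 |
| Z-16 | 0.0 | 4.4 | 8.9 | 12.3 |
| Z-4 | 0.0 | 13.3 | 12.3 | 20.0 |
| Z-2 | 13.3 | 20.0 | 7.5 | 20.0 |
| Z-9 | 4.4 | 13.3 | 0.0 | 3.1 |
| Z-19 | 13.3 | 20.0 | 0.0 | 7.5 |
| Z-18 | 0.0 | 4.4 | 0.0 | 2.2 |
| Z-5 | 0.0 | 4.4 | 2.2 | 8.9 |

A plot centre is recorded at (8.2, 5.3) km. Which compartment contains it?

The point has x = 8.2 and y = 5.3.
Only Z-6 satisfies 4.4 ≤ x ≤ 13.3 and 3.1 ≤ y ≤ 12.3.

Z-6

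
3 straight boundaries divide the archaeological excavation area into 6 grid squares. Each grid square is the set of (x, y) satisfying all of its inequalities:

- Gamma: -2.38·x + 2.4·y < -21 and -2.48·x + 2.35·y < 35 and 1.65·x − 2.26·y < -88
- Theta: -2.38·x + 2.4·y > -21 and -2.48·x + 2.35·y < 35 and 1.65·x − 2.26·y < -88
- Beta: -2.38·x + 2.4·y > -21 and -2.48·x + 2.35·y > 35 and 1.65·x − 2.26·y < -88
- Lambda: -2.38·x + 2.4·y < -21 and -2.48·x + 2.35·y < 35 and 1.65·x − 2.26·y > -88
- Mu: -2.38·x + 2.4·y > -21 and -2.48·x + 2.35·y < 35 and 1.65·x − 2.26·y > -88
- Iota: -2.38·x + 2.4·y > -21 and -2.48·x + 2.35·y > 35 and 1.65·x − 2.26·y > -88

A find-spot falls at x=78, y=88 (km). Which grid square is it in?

Mu

-2.38·78 + 2.4·88 = 25.560, which is > -21
-2.48·78 + 2.35·88 = 13.360, which is < 35
1.65·78 − 2.26·88 = -70.180, which is > -88
This sign pattern matches Mu.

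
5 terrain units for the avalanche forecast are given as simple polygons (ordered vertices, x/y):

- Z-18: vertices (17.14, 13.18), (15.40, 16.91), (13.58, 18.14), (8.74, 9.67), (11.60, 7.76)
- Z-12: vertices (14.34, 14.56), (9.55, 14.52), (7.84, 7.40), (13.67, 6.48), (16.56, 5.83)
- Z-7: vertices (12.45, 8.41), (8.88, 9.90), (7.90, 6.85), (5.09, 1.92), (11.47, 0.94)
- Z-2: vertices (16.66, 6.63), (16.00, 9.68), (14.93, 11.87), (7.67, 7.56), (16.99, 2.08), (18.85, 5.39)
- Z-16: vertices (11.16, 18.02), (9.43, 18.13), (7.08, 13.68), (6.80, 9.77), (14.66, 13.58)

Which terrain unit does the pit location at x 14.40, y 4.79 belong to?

Z-2

Cast a ray rightward from (14.40, 4.79). For each polygon, the edges (by vertex number in listed order) whose endpoints lie on opposite sides of y = 4.79, where each meets that height, and whether that is right or left of the point:
Z-18: no edge straddles that height → 0 crossings.
Z-12: no edge straddles that height → 0 crossings.
Z-7: 3–4 at x≈6.726 (left), 5–1 at x≈11.975 (left) → 0 crossings.
Z-2: 4–5 at x≈12.381 (left), 5–6 at x≈18.513 (right) → 1 crossing.
Z-16: no edge straddles that height → 0 crossings.
Only Z-2 has an odd count, so the point is inside Z-2.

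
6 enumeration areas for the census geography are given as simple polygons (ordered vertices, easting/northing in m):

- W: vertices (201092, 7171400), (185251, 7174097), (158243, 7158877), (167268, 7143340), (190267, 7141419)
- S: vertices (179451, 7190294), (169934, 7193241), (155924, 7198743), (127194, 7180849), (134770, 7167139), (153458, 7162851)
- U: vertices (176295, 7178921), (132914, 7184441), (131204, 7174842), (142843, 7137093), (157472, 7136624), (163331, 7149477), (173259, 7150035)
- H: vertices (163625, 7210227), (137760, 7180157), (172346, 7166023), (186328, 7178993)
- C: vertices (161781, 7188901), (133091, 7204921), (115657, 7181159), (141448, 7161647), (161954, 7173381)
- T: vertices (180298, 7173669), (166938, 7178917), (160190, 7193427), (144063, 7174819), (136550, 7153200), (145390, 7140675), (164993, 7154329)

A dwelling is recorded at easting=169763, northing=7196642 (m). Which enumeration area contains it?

H

Cast a ray rightward from (169763, 7196642). For each polygon, the edges (by vertex number in listed order) whose endpoints lie on opposite sides of northing = 7196642, where each meets that height, and whether that is right or left of the point:
W: no edge straddles that height → 0 crossings.
S: 2–3 at easting≈161273.9 (left), 3–4 at easting≈152550.7 (left) → 0 crossings.
U: no edge straddles that height → 0 crossings.
H: 1–2 at easting≈151939.7 (left), 4–1 at easting≈173499.5 (right) → 1 crossing.
C: 1–2 at easting≈147917.7 (left), 2–3 at easting≈127016.8 (left) → 0 crossings.
T: no edge straddles that height → 0 crossings.
Only H has an odd count, so the point is inside H.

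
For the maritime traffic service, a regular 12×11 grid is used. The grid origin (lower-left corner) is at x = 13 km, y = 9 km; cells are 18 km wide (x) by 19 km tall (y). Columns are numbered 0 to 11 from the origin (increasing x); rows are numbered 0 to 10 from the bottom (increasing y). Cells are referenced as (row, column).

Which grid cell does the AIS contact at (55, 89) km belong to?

(4, 2)

Column index: ⌊(55 − 13) / 18⌋ = ⌊2.333⌋ = 2
Row offset from origin: ⌊(89 − 9) / 19⌋ = ⌊4.211⌋ = 4 → row 4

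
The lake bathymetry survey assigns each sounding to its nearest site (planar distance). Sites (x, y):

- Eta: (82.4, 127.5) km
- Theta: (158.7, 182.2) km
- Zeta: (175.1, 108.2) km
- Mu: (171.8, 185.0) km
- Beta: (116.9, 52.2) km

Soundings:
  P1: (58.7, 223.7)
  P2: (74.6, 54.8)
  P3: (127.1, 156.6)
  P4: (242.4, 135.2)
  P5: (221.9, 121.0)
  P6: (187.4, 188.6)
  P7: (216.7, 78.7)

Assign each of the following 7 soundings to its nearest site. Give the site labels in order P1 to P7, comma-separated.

P1 → Eta (d²=9816.13)
P2 → Beta (d²=1796.05)
P3 → Theta (d²=1653.92)
P4 → Zeta (d²=5258.29)
P5 → Zeta (d²=2354.08)
P6 → Mu (d²=256.32)
P7 → Zeta (d²=2600.81)

Eta, Beta, Theta, Zeta, Zeta, Mu, Zeta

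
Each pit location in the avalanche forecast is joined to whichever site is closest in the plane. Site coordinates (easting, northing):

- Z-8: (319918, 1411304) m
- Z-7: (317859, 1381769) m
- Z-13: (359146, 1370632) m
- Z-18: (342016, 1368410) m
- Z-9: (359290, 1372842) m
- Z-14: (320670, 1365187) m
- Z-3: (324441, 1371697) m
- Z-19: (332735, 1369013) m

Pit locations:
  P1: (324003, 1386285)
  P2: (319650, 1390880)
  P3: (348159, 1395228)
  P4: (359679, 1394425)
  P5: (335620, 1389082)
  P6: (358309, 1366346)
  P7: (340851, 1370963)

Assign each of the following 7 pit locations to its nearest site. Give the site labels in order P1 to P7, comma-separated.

Z-7, Z-7, Z-9, Z-9, Z-7, Z-13, Z-18

P1 → Z-7 (d²=58142992.00)
P2 → Z-7 (d²=86218002.00)
P3 → Z-9 (d²=625032157.00)
P4 → Z-9 (d²=465977210.00)
P5 → Z-7 (d²=368933090.00)
P6 → Z-13 (d²=19070365.00)
P7 → Z-18 (d²=7875034.00)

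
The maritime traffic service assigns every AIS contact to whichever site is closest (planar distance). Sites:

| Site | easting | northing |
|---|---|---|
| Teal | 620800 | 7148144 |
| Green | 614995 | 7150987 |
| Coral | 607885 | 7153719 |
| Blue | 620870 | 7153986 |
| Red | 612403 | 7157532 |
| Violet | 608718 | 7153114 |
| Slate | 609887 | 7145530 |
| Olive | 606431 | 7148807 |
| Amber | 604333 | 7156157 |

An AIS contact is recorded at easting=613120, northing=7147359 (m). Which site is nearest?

Slate

Squared distances to each site:
Teal: 59598625.000; Green: 16678009.000; Coral: 67854825.000; Blue: 103979629.000; Red: 104004018.000; Violet: 52497629.000; Slate: 13797530.000; Olive: 46839425.000; Amber: 154616173.000.
Minimum at Slate.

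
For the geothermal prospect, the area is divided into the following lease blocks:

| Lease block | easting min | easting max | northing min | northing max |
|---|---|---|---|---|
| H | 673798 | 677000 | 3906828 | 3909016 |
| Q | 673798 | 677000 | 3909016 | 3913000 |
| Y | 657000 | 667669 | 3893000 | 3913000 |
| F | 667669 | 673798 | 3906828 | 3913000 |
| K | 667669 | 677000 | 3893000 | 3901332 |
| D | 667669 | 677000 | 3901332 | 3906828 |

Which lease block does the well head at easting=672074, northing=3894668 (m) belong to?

The point has easting = 672074 and northing = 3894668.
Only K satisfies 667669 ≤ easting ≤ 677000 and 3893000 ≤ northing ≤ 3901332.

K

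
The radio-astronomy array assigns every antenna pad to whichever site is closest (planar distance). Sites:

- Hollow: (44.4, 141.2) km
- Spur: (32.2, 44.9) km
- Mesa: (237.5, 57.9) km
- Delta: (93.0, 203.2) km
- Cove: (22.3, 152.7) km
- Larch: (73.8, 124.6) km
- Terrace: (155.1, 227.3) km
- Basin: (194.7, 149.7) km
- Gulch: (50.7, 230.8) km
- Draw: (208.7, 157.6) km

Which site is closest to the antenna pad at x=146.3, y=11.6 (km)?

Squared distances to each site:
Hollow: 27179.770; Spur: 14127.700; Mesa: 10461.130; Delta: 39551.450; Cove: 35285.210; Larch: 18025.250; Terrace: 46603.930; Basin: 21414.170; Gulch: 57188.000; Draw: 25209.760.
Minimum at Mesa.

Mesa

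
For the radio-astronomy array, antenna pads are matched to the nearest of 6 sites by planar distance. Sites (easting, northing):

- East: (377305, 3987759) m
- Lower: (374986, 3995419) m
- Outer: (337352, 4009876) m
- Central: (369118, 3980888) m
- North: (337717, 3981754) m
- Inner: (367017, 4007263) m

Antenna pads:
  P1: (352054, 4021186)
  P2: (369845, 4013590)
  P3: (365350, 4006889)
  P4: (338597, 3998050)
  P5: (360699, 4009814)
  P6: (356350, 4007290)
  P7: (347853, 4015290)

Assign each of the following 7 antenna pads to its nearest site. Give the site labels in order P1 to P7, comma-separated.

Outer, Inner, Inner, Outer, Inner, Inner, Outer

P1 → Outer (d²=344064904.00)
P2 → Inner (d²=48028513.00)
P3 → Inner (d²=2918765.00)
P4 → Outer (d²=141404301.00)
P5 → Inner (d²=46424725.00)
P6 → Inner (d²=113785618.00)
P7 → Outer (d²=139582397.00)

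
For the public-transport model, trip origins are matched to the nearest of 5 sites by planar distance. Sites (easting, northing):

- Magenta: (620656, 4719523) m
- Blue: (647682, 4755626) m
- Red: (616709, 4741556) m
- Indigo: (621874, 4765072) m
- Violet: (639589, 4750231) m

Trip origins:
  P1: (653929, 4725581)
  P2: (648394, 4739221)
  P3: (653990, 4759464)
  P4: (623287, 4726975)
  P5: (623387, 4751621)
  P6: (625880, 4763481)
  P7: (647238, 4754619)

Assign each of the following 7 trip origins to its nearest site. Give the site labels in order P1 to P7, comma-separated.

Violet, Violet, Blue, Magenta, Red, Indigo, Blue

P1 → Violet (d²=813258100.00)
P2 → Violet (d²=198748125.00)
P3 → Blue (d²=54521108.00)
P4 → Magenta (d²=62454465.00)
P5 → Red (d²=145899909.00)
P6 → Indigo (d²=18579317.00)
P7 → Blue (d²=1211185.00)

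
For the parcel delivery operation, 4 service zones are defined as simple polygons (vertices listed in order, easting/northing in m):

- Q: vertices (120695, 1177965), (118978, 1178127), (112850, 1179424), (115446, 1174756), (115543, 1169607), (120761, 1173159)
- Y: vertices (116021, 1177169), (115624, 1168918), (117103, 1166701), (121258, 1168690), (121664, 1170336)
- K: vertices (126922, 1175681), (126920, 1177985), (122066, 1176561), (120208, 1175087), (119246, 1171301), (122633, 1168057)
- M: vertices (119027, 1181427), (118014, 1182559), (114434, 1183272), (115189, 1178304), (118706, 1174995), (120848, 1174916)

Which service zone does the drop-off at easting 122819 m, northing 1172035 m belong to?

Cast a ray rightward from (122819, 1172035). For each polygon, the edges (by vertex number in listed order) whose endpoints lie on opposite sides of northing = 1172035, where each meets that height, and whether that is right or left of the point:
Q: 4–5 at easting≈115497.3 (left), 5–6 at easting≈119109.8 (left) → 0 crossings.
Y: 1–2 at easting≈115774.0 (left), 5–1 at easting≈120260.9 (left) → 0 crossings.
K: 4–5 at easting≈119432.5 (left), 6–1 at easting≈124870.9 (right) → 1 crossing.
M: no edge straddles that height → 0 crossings.
Only K has an odd count, so the point is inside K.

K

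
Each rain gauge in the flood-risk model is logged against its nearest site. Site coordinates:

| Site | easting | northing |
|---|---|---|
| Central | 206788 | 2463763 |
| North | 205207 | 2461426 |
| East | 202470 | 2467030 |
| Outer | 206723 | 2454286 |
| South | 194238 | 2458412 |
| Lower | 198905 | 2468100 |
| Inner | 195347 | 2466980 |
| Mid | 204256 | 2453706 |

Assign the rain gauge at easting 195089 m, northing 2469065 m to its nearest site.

Squared distances to each site:
Central: 164977805.000; North: 160728245.000; East: 58620386.000; Outer: 353768797.000; South: 114210610.000; Lower: 15493081.000; Inner: 4413789.000; Mid: 319932770.000.
Minimum at Inner.

Inner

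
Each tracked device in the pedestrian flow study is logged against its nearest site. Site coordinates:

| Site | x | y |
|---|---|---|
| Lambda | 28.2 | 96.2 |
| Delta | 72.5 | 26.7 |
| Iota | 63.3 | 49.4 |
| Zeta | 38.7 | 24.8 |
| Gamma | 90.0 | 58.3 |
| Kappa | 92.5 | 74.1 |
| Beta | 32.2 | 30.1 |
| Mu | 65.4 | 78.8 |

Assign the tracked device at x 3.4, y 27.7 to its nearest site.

Beta

Squared distances to each site:
Lambda: 5307.290; Delta: 4775.810; Iota: 4058.900; Zeta: 1254.500; Gamma: 8435.920; Kappa: 10091.770; Beta: 835.200; Mu: 6455.210.
Minimum at Beta.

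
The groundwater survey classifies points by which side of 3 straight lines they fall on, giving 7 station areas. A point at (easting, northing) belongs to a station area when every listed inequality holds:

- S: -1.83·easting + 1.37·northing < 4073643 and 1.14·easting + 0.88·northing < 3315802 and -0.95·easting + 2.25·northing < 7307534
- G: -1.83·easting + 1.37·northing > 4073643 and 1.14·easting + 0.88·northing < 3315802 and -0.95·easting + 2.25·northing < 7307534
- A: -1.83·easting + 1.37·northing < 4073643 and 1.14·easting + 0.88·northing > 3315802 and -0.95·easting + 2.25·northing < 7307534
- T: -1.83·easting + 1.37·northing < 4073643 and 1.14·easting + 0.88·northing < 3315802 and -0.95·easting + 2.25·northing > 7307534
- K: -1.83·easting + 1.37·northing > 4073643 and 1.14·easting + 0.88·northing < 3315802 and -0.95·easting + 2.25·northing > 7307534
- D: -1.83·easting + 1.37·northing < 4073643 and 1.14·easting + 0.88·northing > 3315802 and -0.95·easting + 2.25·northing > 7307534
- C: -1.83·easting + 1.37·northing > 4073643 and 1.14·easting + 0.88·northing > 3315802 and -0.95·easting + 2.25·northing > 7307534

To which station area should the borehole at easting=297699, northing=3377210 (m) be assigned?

K

-1.83·297699 + 1.37·3377210 = 4081988.530, which is > 4073643
1.14·297699 + 0.88·3377210 = 3311321.660, which is < 3315802
-0.95·297699 + 2.25·3377210 = 7315908.450, which is > 7307534
This sign pattern matches K.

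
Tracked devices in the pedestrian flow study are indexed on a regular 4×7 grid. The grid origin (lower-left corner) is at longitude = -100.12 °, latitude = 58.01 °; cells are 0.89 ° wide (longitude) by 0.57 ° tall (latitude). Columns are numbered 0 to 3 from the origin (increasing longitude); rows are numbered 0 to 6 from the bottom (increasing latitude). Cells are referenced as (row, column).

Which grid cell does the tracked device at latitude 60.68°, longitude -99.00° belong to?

(4, 1)

Column index: ⌊(-99.00 − -100.12) / 0.89⌋ = ⌊1.258⌋ = 1
Row offset from origin: ⌊(60.68 − 58.01) / 0.57⌋ = ⌊4.684⌋ = 4 → row 4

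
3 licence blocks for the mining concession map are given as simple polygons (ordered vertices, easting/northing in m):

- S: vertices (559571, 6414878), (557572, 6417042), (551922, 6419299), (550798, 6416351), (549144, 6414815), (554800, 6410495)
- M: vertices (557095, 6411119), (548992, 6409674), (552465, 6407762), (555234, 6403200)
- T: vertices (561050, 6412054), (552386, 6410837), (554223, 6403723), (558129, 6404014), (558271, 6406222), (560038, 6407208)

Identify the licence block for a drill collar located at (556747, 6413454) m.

S

Cast a ray rightward from (556747, 6413454). For each polygon, the edges (by vertex number in listed order) whose endpoints lie on opposite sides of northing = 6413454, where each meets that height, and whether that is right or left of the point:
S: 5–6 at easting≈550925.9 (left), 6–1 at easting≈558020.9 (right) → 1 crossing.
M: no edge straddles that height → 0 crossings.
T: no edge straddles that height → 0 crossings.
Only S has an odd count, so the point is inside S.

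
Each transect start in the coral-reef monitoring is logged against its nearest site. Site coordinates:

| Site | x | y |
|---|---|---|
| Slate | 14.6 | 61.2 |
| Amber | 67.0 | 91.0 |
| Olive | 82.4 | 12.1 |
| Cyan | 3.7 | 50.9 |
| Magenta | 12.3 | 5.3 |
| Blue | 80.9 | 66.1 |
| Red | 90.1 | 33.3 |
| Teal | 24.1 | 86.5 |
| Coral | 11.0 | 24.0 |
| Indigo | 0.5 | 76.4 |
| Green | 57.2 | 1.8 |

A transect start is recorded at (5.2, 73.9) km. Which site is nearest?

Indigo

Squared distances to each site:
Slate: 249.650; Amber: 4111.650; Olive: 9779.080; Cyan: 531.250; Magenta: 4756.370; Blue: 5791.330; Red: 8856.370; Teal: 515.970; Coral: 2523.650; Indigo: 28.340; Green: 7902.410.
Minimum at Indigo.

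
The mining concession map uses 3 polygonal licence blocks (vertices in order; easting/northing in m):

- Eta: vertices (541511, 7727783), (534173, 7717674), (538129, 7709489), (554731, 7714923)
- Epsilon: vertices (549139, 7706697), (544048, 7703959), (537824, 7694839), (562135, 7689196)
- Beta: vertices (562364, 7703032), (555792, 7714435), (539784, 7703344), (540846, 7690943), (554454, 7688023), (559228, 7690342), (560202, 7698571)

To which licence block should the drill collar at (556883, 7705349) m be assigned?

Cast a ray rightward from (556883, 7705349). For each polygon, the edges (by vertex number in listed order) whose endpoints lie on opposite sides of northing = 7705349, where each meets that height, and whether that is right or left of the point:
Eta: no edge straddles that height → 0 crossings.
Epsilon: 1–2 at easting≈546632.5 (left), 4–1 at easting≈550140.0 (left) → 0 crossings.
Beta: 1–2 at easting≈561028.6 (right), 2–3 at easting≈542677.9 (left) → 1 crossing.
Only Beta has an odd count, so the point is inside Beta.

Beta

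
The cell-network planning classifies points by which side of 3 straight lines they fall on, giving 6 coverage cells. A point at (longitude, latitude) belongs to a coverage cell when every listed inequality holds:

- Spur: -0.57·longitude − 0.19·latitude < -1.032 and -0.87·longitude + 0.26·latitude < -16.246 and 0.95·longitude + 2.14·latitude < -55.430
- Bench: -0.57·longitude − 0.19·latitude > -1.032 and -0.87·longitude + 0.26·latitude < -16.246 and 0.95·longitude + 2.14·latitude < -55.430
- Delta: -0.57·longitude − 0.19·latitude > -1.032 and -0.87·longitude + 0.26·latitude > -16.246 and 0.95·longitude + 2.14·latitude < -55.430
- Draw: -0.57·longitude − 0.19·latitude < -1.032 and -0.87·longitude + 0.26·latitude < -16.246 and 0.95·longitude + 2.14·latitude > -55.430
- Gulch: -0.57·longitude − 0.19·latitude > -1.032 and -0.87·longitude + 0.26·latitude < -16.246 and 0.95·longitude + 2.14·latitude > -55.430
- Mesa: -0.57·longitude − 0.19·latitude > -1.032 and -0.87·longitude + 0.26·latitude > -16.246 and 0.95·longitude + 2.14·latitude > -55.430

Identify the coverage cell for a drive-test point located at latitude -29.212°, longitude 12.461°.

-0.57·12.461 − 0.19·-29.212 = -1.552, which is < -1.032
-0.87·12.461 + 0.26·-29.212 = -18.436, which is < -16.246
0.95·12.461 + 2.14·-29.212 = -50.676, which is > -55.430
This sign pattern matches Draw.

Draw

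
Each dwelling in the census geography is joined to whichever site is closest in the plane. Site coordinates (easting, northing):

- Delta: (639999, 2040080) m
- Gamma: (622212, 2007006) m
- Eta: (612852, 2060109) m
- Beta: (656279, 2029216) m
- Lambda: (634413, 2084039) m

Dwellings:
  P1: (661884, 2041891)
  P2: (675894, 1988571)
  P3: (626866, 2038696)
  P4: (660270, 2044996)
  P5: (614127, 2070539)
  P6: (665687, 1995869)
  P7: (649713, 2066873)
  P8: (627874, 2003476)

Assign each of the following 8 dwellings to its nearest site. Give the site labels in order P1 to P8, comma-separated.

P1 → Beta (d²=192071650.00)
P2 → Beta (d²=2036764250.00)
P3 → Delta (d²=174391145.00)
P4 → Beta (d²=264936481.00)
P5 → Eta (d²=110410525.00)
P6 → Beta (d²=1200532873.00)
P7 → Lambda (d²=528761556.00)
P8 → Gamma (d²=44519144.00)

Beta, Beta, Delta, Beta, Eta, Beta, Lambda, Gamma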